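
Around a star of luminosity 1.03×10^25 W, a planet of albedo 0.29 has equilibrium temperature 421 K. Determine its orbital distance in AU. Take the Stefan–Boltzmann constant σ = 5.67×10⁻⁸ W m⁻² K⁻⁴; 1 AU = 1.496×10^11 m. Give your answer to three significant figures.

Energy balance gives S = 4σT⁴/(1−α) = 10030 W m⁻².
From L = 4πd²S, d = √(1.03×10^25/(4π·10030)) = 9.038×10^9 m = 0.06041 AU.

0.0604 AU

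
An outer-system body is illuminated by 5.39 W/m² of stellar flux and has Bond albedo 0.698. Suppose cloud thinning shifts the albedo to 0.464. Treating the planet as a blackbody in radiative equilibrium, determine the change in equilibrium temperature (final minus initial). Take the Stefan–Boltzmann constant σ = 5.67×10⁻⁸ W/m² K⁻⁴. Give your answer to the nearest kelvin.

8 K

Initial: T₁ = [S(1−0.698)/(4σ)]^(1/4) = 51.76 K.
Final:   T₂ = [S(1−0.464)/(4σ)]^(1/4) = 59.74 K.
Change: 59.74 − 51.76 = 7.982 K.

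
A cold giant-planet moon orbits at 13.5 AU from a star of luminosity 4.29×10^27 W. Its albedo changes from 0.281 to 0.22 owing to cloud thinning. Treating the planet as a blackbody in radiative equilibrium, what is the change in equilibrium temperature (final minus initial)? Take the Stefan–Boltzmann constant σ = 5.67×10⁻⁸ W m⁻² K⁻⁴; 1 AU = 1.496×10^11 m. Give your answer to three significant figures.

d = 13.5 × 1.496×10^11 m = 2.020×10^12 m.
Flux at the orbit: S = L/(4πd²) = 4.29×10^27/(4π·(2.02×10^12)²) = 83.70 W m⁻².
Initial: T₁ = [S(1−0.281)/(4σ)]^(1/4) = 127.6 K.
After:  T₂ = [83.70·0.78/(4σ)]^(1/4) = 130.3 K.
ΔT = T₂ − T₁ = 2.625 K.

2.62 kelvin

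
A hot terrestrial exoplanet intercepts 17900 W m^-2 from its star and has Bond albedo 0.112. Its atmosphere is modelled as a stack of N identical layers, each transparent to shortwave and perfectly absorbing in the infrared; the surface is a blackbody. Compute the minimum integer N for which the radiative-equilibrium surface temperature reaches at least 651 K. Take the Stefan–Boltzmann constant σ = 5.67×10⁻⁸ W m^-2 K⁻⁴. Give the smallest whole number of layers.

2

OLR = S(1−α)/4 = 3974 W m^-2; the top layer radiates at T_e = 514.5 K.
T_s = (N+1)^(1/4)·T_e ≥ 651 K requires N+1 ≥ (T_s/T_e)⁴ = (651/514.5)⁴ = 2.563.
So N ≥ 1.563; the smallest integer is N = 2.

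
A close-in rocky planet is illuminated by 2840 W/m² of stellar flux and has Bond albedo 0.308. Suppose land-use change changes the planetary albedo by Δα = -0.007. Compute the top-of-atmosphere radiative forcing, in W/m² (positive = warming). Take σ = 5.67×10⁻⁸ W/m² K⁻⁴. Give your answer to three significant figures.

TOA radiative forcing: ΔF = −S·Δα/4 = −2840·(-0.007)/4 = 4.970 W/m².

4.97 W/m²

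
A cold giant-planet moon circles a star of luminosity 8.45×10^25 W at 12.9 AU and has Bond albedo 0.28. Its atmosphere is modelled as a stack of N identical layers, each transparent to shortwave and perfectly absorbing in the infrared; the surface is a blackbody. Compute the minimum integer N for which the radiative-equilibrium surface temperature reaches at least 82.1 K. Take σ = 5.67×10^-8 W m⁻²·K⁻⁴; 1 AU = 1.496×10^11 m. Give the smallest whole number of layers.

d = 12.9 × 1.496×10^11 m = 1.930×10^12 m.
Spreading L over a sphere of radius d: S = 8.45×10^25/(4π·1.93×10^12²) = 1.806 W m⁻².
The effective emission temperature is T_e = [S(1−α)/(4σ)]^¼ = 48.93 K.
Need (N+1)T_e⁴ ≥ T_s⁴, i.e. N+1 ≥ (82.1/48.93)⁴ = 7.926.
The minimum whole number is N = 7.

7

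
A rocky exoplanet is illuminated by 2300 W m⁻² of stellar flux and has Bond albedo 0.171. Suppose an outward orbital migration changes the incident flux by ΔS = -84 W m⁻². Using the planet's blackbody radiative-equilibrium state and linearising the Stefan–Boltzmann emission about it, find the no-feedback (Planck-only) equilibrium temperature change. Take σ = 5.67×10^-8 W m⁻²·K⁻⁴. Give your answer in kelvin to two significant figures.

-2.8 K

Reference equilibrium: T_e = [S(1−α)/(4σ)]^(1/4) = 302.8 K.
TOA radiative forcing: ΔF = (1−α)ΔS/4 = 0.829·(-84)/4 = -17.41 W m⁻².
Linearising σT⁴ gives d(σT⁴)/dT = 4σT_e³ = 6.297 W m⁻² per K.
ΔT₀ = ΔF/λ_P = -17.41/6.297 = -2.76 K.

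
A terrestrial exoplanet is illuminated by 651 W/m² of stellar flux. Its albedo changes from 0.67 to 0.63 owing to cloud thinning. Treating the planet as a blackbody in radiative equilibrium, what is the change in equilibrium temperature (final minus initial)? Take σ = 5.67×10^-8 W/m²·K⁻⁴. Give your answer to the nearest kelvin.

5 kelvin

With α = 0.67, T₁ = 175.4 K.
Final:   T₂ = [S(1−0.63)/(4σ)]^(1/4) = 180.5 K.
ΔT = T₂ − T₁ = 5.090 K.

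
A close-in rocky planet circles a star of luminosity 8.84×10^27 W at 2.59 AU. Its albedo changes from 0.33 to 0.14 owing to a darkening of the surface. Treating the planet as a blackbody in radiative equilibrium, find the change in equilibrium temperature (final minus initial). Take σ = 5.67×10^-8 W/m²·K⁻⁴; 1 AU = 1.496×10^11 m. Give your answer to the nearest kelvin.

22 K

Orbital distance: d = 2.59 AU = 3.875×10^11 m.
Spreading L over a sphere of radius d: S = 8.84×10^27/(4π·3.87×10^11²) = 4686 W/m².
Initial: T₁ = [S(1−0.33)/(4σ)]^(1/4) = 343.0 K.
Final:   T₂ = [S(1−0.14)/(4σ)]^(1/4) = 365.1 K.
Change: 365.1 − 343.0 = 22.09 K.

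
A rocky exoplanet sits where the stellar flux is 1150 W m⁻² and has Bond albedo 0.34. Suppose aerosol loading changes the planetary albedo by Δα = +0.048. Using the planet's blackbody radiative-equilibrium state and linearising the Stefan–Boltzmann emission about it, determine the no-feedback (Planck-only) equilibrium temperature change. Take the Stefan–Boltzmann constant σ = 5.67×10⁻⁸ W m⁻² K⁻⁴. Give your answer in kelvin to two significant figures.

-4.4 K

The baseline emission temperature is T_e = 240.5 K.
TOA radiative forcing: ΔF = −S·Δα/4 = −1150·(+0.048)/4 = -13.80 W m⁻².
Planck response: λ_P = 4σT_e³ = 4·5.67×10⁻⁸·(240.5)³ = 3.156 W m⁻²/K.
ΔT₀ = ΔF/λ_P = -13.80/3.156 = -4.37 K.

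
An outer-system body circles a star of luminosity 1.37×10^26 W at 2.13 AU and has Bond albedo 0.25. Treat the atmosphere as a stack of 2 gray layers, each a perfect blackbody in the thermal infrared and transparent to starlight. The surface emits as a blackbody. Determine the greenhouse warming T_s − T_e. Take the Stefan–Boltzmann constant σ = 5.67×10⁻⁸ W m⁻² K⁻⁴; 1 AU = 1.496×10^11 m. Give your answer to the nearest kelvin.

d = 2.13 × 1.496×10^11 m = 3.186×10^11 m.
S = L/(4πd²) = 107.4 W m⁻².
Top-of-atmosphere balance: σT_e⁴ = S(1−α)/4 = 20.13 W m⁻² → T_e = 137.3 K.
Surface: T_s = (3)^¼·T_e = 180.7 K.
Warming: T_s − T_e = 43.39 K.

43 K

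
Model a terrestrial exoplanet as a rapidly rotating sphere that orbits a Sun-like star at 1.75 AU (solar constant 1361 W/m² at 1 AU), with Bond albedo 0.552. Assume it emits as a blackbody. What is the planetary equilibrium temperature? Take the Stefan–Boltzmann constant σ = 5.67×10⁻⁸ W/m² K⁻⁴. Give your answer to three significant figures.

Flux at the orbit: S = 1361/(1.75)² = 444.4 W/m².
Absorbed flux (global mean): S(1−α)/4 = 444.4·0.448/4 = 49.77 W/m².
Balancing against σT⁴: T = (49.77/5.67×10⁻⁸)^(1/4) = 172.1 K.

172 K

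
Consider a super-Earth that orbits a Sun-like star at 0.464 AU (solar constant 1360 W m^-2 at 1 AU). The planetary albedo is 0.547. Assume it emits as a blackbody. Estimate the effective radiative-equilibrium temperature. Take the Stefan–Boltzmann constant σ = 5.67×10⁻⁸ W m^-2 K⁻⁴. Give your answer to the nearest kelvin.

335 K

Irradiance scales as 1/d², so S = 1360 W m^-2 × (1/0.464)² = 6317 W m^-2.
The planet absorbs (1−α)S over its disc πR² and re-emits over 4πR², so the mean absorbed flux is (1−0.547)·6317/4 = 715.4 W m^-2.
In equilibrium σT⁴ equals this, so T = 335.2 K.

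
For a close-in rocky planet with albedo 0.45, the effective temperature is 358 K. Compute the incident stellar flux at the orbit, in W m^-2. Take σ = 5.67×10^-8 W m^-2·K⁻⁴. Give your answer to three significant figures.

From S(1−α)/4 = σT⁴: S = 4σT⁴/(1−α).
The emitted flux is σT⁴ = 931.4 W m^-2.
S = 4·931.4/0.55 = 6773 W m^-2.

6770 W m^-2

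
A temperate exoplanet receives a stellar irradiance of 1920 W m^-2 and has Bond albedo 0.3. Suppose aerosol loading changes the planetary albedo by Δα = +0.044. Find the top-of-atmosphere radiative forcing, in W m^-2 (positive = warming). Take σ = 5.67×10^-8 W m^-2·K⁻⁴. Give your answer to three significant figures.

-21.1 W m^-2

The change in absorbed flux is Δ[S(1−α)/4] = −SΔα/4 = -21.12 W m^-2.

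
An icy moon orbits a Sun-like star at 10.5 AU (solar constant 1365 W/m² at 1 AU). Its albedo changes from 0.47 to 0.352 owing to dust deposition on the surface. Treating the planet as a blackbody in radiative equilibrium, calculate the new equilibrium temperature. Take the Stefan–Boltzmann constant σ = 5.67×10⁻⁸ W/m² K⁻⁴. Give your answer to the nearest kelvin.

77 K

Irradiance scales as 1/d², so S = 1365 W/m² × (1/10.5)² = 12.38 W/m².
T₂ = [S(1−α₂)/(4σ)]^(1/4) = [12.38·0.648/(4σ)]^(1/4) = 77.12 K.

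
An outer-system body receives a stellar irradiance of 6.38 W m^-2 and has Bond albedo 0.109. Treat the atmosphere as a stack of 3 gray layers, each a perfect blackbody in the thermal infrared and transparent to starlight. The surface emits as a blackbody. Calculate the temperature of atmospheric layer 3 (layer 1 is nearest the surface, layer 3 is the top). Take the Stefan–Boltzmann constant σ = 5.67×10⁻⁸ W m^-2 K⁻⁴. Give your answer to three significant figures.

70.8 K

The effective emission temperature is T_e = [S(1−α)/(4σ)]^¼ = 70.76 K.
The net upward flux σT_e⁴ is constant between every pair of levels, so T_k⁴ = (N+1−k)T_e⁴.
T_3 = (1)^(1/4)·70.76 = 70.76 K.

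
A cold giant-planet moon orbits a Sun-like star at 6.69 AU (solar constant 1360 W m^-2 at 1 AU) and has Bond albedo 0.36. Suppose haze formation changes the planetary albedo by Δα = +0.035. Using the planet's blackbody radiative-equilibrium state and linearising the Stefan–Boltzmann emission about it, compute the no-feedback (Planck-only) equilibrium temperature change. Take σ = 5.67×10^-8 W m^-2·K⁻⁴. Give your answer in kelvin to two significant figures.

-1.3 K

Irradiance scales as 1/d², so S = 1360 W m^-2 × (1/6.69)² = 30.39 W m^-2.
Reference equilibrium: T_e = [S(1−α)/(4σ)]^(1/4) = 96.23 K.
The change in absorbed flux is Δ[S(1−α)/4] = −SΔα/4 = -0.2659 W m^-2.
Linearising σT⁴ gives d(σT⁴)/dT = 4σT_e³ = 0.2021 W m^-2 per K.
So ΔT₀ = -0.2659/0.2021 = -1.32 K.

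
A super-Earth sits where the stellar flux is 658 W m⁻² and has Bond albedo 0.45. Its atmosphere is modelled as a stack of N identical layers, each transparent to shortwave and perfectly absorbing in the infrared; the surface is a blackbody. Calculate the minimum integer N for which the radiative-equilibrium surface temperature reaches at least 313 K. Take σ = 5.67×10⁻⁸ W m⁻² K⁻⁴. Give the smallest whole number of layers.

6

OLR = S(1−α)/4 = 90.48 W m⁻²; the top layer radiates at T_e = 199.9 K.
Since T_s⁴ = (N+1)T_e⁴, we need N ≥ (T_s/T_e)⁴ − 1 = 5.015.
The minimum whole number is N = 6.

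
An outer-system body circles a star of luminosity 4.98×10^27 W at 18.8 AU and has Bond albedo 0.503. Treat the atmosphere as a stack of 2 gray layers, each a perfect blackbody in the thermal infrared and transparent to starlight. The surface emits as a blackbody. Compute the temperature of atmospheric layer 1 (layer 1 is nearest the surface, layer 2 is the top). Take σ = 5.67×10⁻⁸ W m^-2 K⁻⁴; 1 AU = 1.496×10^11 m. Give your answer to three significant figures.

d = 18.8 × 1.496×10^11 m = 2.812×10^12 m.
Flux at the orbit: S = L/(4πd²) = 4.98×10^27/(4π·(2.81×10^12)²) = 50.10 W m^-2.
OLR = S(1−α)/4 = 6.225 W m^-2; the top layer radiates at T_e = 102.4 K.
In the N-layer model, layer k (counted from the surface) has T_k = (N+1−k)^(1/4)·T_e.
With k = 1: T_1 = (2+1−1)^¼·102.4 K = 121.7 K.

122 kelvin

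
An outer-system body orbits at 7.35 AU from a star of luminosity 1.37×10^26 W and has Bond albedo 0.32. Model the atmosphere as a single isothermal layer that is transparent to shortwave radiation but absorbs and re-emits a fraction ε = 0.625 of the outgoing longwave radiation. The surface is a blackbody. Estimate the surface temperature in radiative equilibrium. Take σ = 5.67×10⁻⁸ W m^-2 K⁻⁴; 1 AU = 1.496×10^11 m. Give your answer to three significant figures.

Orbital distance: d = 7.35 AU = 1.100×10^12 m.
S = L/(4πd²) = 9.017 W m^-2.
Effective emission temperature (TOA balance): σT_e⁴ = S(1−α)/4 = 1.533 W m^-2 → T_e = 72.11 K.
For a single slab of emissivity ε, T_s⁴ = 2T_e⁴/(2−ε); thus T_s = 72.11·(1.455)^(1/4) = 79.19 K.

79.2 K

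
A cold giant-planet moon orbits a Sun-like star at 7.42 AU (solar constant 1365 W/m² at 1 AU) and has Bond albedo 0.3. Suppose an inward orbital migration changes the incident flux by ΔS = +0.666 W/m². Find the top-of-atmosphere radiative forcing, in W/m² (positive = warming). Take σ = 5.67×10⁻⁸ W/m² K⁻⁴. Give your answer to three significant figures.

0.117 W/m²

Irradiance scales as 1/d², so S = 1365 W/m² × (1/7.42)² = 24.79 W/m².
ΔF = Δ[S(1−α)]/4 = (1−0.3)·+0.666/4 = 0.1166 W/m².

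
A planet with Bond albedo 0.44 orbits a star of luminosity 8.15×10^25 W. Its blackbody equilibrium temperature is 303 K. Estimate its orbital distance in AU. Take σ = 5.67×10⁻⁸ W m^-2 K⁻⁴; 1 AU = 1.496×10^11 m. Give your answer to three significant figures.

0.291 AU

Energy balance gives S = 4σT⁴/(1−α) = 3414 W m^-2.
Then d = [L/(4πS)]^(1/2) = 4.359×10^10 m, i.e. 0.2914 AU.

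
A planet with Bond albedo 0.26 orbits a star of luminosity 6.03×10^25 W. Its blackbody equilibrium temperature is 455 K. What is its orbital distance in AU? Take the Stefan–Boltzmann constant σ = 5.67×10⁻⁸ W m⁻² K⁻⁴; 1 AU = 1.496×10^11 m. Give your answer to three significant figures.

Energy balance gives S = 4σT⁴/(1−α) = 13140 W m⁻².
Then d = [L/(4πS)]^(1/2) = 1.911×10^10 m, i.e. 0.1278 AU.

0.128 AU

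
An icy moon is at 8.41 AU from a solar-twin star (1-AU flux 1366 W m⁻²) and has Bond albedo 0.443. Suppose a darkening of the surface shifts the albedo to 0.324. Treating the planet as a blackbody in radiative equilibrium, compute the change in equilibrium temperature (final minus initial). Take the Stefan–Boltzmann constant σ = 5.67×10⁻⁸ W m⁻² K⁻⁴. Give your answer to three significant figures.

4.12 kelvin

Flux at the orbit: S = 1366/(8.41)² = 19.31 W m⁻².
Initial: T₁ = [S(1−0.443)/(4σ)]^(1/4) = 82.99 K.
After:  T₂ = [19.31·0.676/(4σ)]^(1/4) = 87.10 K.
Change: 87.10 − 82.99 = 4.116 K.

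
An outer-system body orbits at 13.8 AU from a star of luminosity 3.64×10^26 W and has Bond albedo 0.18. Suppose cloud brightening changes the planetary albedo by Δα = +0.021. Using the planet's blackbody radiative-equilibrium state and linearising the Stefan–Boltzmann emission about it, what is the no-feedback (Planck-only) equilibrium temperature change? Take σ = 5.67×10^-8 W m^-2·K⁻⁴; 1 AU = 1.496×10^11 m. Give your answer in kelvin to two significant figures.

d = 13.8 × 1.496×10^11 m = 2.064×10^12 m.
Spreading L over a sphere of radius d: S = 3.64×10^26/(4π·2.06×10^12²) = 6.796 W m^-2.
Unperturbed T_e = [6.796·(1−0.18)/(4σ)]^¼ = 70.41 K.
The change in absorbed flux is Δ[S(1−α)/4] = −SΔα/4 = -0.03568 W m^-2.
Planck response: λ_P = 4σT_e³ = 4·5.67×10⁻⁸·(70.41)³ = 0.07915 W m^-2/K.
ΔT₀ = ΔF/λ_P = -0.03568/0.07915 = -0.451 K.

-0.45 kelvin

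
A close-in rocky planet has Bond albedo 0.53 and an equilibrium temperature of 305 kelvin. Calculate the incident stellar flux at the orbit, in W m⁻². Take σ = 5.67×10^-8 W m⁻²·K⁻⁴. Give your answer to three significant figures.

4180 W m⁻²

Invert the energy balance for S: S = 4σT⁴/(1−α).
The emitted flux is σT⁴ = 490.7 W m⁻².
S = 4·490.7/0.47 = 4176 W m⁻².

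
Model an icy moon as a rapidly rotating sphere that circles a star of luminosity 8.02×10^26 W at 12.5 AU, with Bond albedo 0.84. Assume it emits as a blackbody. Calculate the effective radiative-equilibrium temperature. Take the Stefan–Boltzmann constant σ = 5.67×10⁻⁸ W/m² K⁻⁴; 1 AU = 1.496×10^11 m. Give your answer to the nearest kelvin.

60 kelvin

Orbital distance: d = 12.5 AU = 1.870×10^12 m.
S = L/(4πd²) = 18.25 W/m².
Averaging over the sphere, the absorbed flux is S(1−α)/4 = 0.7300 W/m².
In equilibrium σT⁴ equals this, so T = 59.90 K.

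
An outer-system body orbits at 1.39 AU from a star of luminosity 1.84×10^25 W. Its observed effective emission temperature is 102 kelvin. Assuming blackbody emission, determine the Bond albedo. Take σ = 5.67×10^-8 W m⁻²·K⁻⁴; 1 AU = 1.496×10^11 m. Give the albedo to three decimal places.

0.275

d = 1.39 × 1.496×10^11 m = 2.079×10^11 m.
S = L/(4πd²) = 33.86 W m⁻².
Rearranging the radiative balance, α = 1 − 4σT⁴/S.
4σT⁴ = 4·5.67×10⁻⁸·(102)⁴ = 24.55 W m⁻².
1−α = 24.55/33.86 = 0.7250, so α = 0.2750.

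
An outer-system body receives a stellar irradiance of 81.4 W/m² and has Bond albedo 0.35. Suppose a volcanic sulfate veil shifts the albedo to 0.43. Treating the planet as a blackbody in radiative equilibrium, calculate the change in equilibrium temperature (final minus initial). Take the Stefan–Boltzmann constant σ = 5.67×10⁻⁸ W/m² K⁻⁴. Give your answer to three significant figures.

-3.99 K

With α = 0.35, T₁ = 123.6 K.
After:  T₂ = [81.40·0.57/(4σ)]^(1/4) = 119.6 K.
ΔT = T₂ − T₁ = -3.992 K.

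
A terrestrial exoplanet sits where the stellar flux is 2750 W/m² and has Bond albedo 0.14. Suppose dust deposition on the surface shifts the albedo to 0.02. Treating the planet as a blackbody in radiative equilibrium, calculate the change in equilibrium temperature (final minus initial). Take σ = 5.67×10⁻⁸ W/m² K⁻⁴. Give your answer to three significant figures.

Initial: T₁ = [S(1−0.14)/(4σ)]^(1/4) = 319.6 K.
With α = 0.02, T₂ = 330.2 K.
ΔT = T₂ − T₁ = 10.61 K.

10.6 K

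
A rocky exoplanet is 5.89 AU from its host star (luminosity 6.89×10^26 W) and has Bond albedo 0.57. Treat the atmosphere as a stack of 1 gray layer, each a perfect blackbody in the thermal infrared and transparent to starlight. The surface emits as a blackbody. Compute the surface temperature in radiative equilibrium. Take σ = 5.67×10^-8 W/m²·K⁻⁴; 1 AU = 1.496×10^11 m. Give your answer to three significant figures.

128 kelvin

d = 5.89 × 1.496×10^11 m = 8.811×10^11 m.
Flux at the orbit: S = L/(4πd²) = 6.89×10^26/(4π·(8.81×10^11)²) = 70.62 W/m².
The effective emission temperature is T_e = [S(1−α)/(4σ)]^¼ = 107.6 K.
With N = 1 opaque layers, T_s = (N+1)^(1/4)·T_e = 2^(1/4)·107.6 = 127.9 K.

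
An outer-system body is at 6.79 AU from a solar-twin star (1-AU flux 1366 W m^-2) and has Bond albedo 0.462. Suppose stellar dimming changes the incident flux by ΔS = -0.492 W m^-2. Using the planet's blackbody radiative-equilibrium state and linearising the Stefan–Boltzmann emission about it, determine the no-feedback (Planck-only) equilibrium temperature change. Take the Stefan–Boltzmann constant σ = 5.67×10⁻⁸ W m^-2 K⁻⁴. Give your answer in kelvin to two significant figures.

Flux at the orbit: S = 1366/(6.79)² = 29.63 W m^-2.
Unperturbed T_e = [29.63·(1−0.462)/(4σ)]^¼ = 91.56 K.
Only a fraction (1−α) is absorbed and it's spread over 4πR², so ΔF = (1−α)ΔS/4 = -0.06617 W m^-2.
The Planck feedback parameter is 4σT_e³ = 0.1741 W m^-2/K.
ΔT₀ = ΔF/λ_P = -0.06617/0.1741 = -0.380 K.

-0.38 kelvin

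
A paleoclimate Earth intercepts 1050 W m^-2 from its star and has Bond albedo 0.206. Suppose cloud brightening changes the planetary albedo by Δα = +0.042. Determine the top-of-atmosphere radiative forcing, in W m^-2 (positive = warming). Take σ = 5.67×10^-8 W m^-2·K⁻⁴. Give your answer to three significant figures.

-11.0 W m^-2

The change in absorbed flux is Δ[S(1−α)/4] = −SΔα/4 = -11.03 W m^-2.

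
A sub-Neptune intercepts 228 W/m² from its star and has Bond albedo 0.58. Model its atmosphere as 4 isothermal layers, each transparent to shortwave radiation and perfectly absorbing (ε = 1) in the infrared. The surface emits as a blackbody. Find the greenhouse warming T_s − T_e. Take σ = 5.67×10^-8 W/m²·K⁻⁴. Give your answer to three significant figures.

71.0 kelvin

Top-of-atmosphere balance: σT_e⁴ = S(1−α)/4 = 23.94 W/m² → T_e = 143.3 K.
T_s = (N+1)^(1/4)·T_e = 214.4 K.
Warming: T_s − T_e = 71.01 K.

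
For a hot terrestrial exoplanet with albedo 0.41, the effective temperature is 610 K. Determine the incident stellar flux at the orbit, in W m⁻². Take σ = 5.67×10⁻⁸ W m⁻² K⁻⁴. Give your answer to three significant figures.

53200 W m⁻²

From S(1−α)/4 = σT⁴: S = 4σT⁴/(1−α).
The emitted flux is σT⁴ = 7851 W m⁻².
So S = 4×7851/(1−0.41) = 53220 W m⁻².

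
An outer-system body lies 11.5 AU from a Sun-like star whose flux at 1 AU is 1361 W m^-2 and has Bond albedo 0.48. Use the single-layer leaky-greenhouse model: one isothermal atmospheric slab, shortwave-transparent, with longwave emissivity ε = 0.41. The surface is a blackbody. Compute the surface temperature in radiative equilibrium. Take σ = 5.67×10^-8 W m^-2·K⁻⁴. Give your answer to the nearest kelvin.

By the inverse-square law, S = 1361/11.5² = 10.29 W m^-2.
At the top of the atmosphere, σT_e⁴ = S(1−α)/4 = 1.338 W m^-2, giving T_e = 69.70 K.
The surface balance (absorbed SW + ε·downward IR = σT_s⁴) with T_a⁴ = T_s⁴/2 reduces to T_s = T_e·[2/(2−ε)]^¼ = 73.81 K.

74 K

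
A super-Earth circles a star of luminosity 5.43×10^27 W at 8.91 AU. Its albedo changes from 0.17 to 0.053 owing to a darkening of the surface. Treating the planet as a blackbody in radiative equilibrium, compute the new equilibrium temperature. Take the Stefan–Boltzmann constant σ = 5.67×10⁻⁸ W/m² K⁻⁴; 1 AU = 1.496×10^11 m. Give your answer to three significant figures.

d = 8.91 × 1.496×10^11 m = 1.333×10^12 m.
S = L/(4πd²) = 243.2 W/m².
With the new albedo, S(1−α₂)/4 = 57.58 W/m², so T₂ = 178.5 K.

179 kelvin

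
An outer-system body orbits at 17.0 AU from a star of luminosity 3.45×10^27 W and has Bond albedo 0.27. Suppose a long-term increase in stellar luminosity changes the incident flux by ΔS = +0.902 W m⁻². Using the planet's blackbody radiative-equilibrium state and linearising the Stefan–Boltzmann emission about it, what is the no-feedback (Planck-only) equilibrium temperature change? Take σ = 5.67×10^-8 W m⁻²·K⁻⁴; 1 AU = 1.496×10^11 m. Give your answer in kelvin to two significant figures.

0.57 K

d = 17.0 × 1.496×10^11 m = 2.543×10^12 m.
Spreading L over a sphere of radius d: S = 3.45×10^27/(4π·2.54×10^12²) = 42.45 W m⁻².
The baseline emission temperature is T_e = 108.1 K.
TOA radiative forcing: ΔF = (1−α)ΔS/4 = 0.73·(+0.902)/4 = 0.1646 W m⁻².
The Planck feedback parameter is 4σT_e³ = 0.2866 W m⁻²/K.
ΔT₀ = ΔF/λ_P = 0.1646/0.2866 = 0.574 K.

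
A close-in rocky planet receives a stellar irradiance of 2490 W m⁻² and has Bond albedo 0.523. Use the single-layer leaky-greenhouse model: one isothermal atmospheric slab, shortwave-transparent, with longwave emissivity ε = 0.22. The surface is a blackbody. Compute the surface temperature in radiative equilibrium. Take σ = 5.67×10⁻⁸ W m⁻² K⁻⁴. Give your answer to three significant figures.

277 kelvin

Effective emission temperature (TOA balance): σT_e⁴ = S(1−α)/4 = 296.9 W m⁻² → T_e = 269.0 K.
The surface balance (absorbed SW + ε·downward IR = σT_s⁴) with T_a⁴ = T_s⁴/2 reduces to T_s = T_e·[2/(2−ε)]^¼ = 277.0 K.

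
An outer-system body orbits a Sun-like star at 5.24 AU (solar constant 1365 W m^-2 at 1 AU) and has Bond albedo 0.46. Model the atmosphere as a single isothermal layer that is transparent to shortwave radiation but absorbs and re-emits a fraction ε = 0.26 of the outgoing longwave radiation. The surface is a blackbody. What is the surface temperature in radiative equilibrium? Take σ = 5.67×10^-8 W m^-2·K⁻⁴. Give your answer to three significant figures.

Flux at the orbit: S = 1365/(5.24)² = 49.71 W m^-2.
Effective emission temperature (TOA balance): σT_e⁴ = S(1−α)/4 = 6.711 W m^-2 → T_e = 104.3 K.
Surface balance with a leaky layer gives σT_s⁴ = σT_e⁴·2/(2−ε), so T_s = T_e·[2/(2−0.26)]^(1/4) = 108.0 K.

108 K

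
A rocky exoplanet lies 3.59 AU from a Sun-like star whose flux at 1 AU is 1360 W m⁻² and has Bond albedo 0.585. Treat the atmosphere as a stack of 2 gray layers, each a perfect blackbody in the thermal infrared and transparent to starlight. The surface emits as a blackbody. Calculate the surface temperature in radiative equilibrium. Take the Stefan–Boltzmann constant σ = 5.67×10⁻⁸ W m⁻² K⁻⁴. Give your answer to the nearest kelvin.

155 kelvin

Irradiance scales as 1/d², so S = 1360 W m⁻² × (1/3.59)² = 105.5 W m⁻².
OLR = S(1−α)/4 = 10.95 W m⁻²; the top layer radiates at T_e = 117.9 K.
Layer-by-layer balance gives σT_s⁴ = (N+1)σT_e⁴, so T_s = 3^¼·117.9 = 155.1 K.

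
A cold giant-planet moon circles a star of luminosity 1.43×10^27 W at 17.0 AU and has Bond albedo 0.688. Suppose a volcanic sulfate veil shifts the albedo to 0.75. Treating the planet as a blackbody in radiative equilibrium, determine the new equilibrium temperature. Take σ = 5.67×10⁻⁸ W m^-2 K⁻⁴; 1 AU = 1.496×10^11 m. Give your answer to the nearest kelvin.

d = 17.0 × 1.496×10^11 m = 2.543×10^12 m.
Spreading L over a sphere of radius d: S = 1.43×10^27/(4π·2.54×10^12²) = 17.59 W m^-2.
With the new albedo, S(1−α₂)/4 = 1.100 W m^-2, so T₂ = 66.36 K.

66 K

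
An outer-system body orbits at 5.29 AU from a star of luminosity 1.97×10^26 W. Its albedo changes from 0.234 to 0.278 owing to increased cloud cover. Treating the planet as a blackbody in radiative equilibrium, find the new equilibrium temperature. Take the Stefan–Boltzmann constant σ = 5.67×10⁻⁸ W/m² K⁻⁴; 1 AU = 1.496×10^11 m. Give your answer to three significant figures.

94.5 K

d = 5.29 × 1.496×10^11 m = 7.914×10^11 m.
S = L/(4πd²) = 25.03 W/m².
With the new albedo, S(1−α₂)/4 = 4.518 W/m², so T₂ = 94.48 K.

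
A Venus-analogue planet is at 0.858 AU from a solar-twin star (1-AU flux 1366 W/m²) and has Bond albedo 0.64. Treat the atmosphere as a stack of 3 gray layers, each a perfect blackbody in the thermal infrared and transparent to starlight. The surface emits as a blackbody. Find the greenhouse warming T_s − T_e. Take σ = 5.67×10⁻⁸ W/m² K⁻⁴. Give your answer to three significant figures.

96.5 K

Irradiance scales as 1/d², so S = 1366 W/m² × (1/0.858)² = 1856 W/m².
Top-of-atmosphere balance: σT_e⁴ = S(1−α)/4 = 167.0 W/m² → T_e = 233.0 K.
Surface: T_s = (4)^¼·T_e = 329.5 K.
So the greenhouse effect raises the surface by 329.5 − 233.0 = 96.50 K.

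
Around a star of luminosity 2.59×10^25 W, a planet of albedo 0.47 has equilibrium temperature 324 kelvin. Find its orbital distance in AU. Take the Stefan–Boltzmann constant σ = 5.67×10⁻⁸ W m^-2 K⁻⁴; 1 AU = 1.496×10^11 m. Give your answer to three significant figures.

Required flux: S = 4σT⁴/(1−α) = 4716 W m^-2.
S = L/(4πd²) → d = √(L/4πS) = √(2.59×10^25/(4π·4716)) = 2.091×10^10 m = 0.1397 AU.

0.140 AU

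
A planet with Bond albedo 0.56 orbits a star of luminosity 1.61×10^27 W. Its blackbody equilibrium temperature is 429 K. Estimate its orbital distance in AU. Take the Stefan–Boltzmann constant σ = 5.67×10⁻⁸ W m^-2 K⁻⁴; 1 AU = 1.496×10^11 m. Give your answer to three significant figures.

Required flux: S = 4σT⁴/(1−α) = 17460 W m^-2.
S = L/(4πd²) → d = √(L/4πS) = √(1.61×10^27/(4π·17460)) = 8.566×10^10 m = 0.5726 AU.

0.573 AU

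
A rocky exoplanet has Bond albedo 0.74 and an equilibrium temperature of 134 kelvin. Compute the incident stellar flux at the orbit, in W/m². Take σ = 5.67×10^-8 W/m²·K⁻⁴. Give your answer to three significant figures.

281 W/m²

From S(1−α)/4 = σT⁴: S = 4σT⁴/(1−α).
σT⁴ = 5.67×10⁻⁸·(134)⁴ = 18.28 W/m².
So S = 4×18.28/(1−0.74) = 281.2 W/m².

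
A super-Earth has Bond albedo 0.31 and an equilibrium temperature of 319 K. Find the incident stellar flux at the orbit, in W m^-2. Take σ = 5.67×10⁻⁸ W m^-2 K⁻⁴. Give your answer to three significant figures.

From S(1−α)/4 = σT⁴: S = 4σT⁴/(1−α).
σT⁴ = 5.67×10⁻⁸·(319)⁴ = 587.1 W m^-2.
So S = 4×587.1/(1−0.31) = 3404 W m^-2.

3400 W m^-2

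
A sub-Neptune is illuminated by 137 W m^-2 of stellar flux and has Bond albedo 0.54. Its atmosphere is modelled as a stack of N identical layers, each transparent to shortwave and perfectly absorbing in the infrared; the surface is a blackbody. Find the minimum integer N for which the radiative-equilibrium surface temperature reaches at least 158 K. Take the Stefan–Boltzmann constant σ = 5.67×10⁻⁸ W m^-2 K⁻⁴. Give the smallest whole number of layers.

The effective emission temperature is T_e = [S(1−α)/(4σ)]^¼ = 129.1 K.
Since T_s⁴ = (N+1)T_e⁴, we need N ≥ (T_s/T_e)⁴ − 1 = 1.243.
Rounding up, N = 2.

2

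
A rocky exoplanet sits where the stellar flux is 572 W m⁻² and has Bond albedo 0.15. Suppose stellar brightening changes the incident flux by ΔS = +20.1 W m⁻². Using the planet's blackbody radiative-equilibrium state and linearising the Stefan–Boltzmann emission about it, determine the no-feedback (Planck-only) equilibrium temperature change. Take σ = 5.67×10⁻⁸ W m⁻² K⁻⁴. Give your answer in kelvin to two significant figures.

Reference equilibrium: T_e = [S(1−α)/(4σ)]^(1/4) = 215.2 K.
ΔF = Δ[S(1−α)]/4 = (1−0.15)·+20.1/4 = 4.271 W m⁻².
Planck response: λ_P = 4σT_e³ = 4·5.67×10⁻⁸·(215.2)³ = 2.260 W m⁻²/K.
ΔT₀ = ΔF/λ_P = 4.271/2.260 = 1.89 K.

1.9 K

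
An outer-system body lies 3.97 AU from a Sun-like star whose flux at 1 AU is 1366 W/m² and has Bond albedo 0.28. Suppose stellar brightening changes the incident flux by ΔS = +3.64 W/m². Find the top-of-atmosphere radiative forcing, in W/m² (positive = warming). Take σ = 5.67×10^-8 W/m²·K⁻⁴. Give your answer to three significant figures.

0.655 W/m²

By the inverse-square law, S = 1366/3.97² = 86.67 W/m².
ΔF = Δ[S(1−α)]/4 = (1−0.28)·+3.64/4 = 0.6552 W/m².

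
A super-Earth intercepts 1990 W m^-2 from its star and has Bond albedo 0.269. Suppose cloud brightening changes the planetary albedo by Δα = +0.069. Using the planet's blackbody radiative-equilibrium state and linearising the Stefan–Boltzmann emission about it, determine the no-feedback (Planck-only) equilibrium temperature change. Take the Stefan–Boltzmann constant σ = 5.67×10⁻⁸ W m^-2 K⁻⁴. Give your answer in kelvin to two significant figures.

Reference equilibrium: T_e = [S(1−α)/(4σ)]^(1/4) = 283.0 K.
The change in absorbed flux is Δ[S(1−α)/4] = −SΔα/4 = -34.33 W m^-2.
Linearising σT⁴ gives d(σT⁴)/dT = 4σT_e³ = 5.140 W m^-2 per K.
So ΔT₀ = -34.33/5.140 = -6.68 K.

-6.7 kelvin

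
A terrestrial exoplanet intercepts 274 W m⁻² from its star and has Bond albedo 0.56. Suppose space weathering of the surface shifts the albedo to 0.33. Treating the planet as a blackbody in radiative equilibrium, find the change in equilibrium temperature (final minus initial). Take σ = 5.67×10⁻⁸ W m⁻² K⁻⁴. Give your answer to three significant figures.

16.8 K

Before: T₁ = [274.0·0.44/(4σ)]^(1/4) = 151.8 K.
After:  T₂ = [274.0·0.67/(4σ)]^(1/4) = 168.7 K.
ΔT = T₂ − T₁ = 16.83 K.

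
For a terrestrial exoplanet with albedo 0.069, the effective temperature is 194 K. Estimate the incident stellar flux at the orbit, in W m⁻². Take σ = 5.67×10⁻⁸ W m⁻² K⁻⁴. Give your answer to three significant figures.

345 W m⁻²

Invert the energy balance for S: S = 4σT⁴/(1−α).
σT⁴ = 5.67×10⁻⁸·(194)⁴ = 80.31 W m⁻².
So S = 4×80.31/(1−0.069) = 345.1 W m⁻².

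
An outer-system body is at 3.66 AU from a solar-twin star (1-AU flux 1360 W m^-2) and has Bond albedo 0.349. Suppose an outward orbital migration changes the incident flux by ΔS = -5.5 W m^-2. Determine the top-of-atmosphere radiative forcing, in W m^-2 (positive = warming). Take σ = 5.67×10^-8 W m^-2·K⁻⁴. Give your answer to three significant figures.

-0.895 W m^-2

Irradiance scales as 1/d², so S = 1360 W m^-2 × (1/3.66)² = 101.5 W m^-2.
ΔF = Δ[S(1−α)]/4 = (1−0.349)·-5.5/4 = -0.8951 W m^-2.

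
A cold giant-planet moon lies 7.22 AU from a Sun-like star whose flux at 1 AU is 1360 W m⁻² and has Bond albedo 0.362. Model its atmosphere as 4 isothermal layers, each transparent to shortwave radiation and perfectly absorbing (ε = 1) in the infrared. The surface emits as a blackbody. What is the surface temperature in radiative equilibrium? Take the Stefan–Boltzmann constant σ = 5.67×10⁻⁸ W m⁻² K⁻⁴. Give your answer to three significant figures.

Flux at the orbit: S = 1360/(7.22)² = 26.09 W m⁻².
Top-of-atmosphere balance: σT_e⁴ = S(1−α)/4 = 4.161 W m⁻² → T_e = 92.56 K.
With N = 4 opaque layers, T_s = (N+1)^(1/4)·T_e = 5^(1/4)·92.56 = 138.4 K.

138 kelvin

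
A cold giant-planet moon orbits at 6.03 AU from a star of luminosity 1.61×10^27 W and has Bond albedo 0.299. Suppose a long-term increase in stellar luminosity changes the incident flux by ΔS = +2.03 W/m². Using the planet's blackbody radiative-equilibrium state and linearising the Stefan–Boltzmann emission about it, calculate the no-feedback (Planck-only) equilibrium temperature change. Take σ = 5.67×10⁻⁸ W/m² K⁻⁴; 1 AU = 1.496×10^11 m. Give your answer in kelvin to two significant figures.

0.48 kelvin

Orbital distance: d = 6.03 AU = 9.021×10^11 m.
S = L/(4πd²) = 157.4 W/m².
Reference equilibrium: T_e = [S(1−α)/(4σ)]^(1/4) = 148.5 K.
ΔF = Δ[S(1−α)]/4 = (1−0.299)·+2.03/4 = 0.3558 W/m².
Planck response: λ_P = 4σT_e³ = 4·5.67×10⁻⁸·(148.5)³ = 0.7431 W/m²/K.
Hence the no-feedback warming is ΔF/(4σT_e³) = 0.479 K.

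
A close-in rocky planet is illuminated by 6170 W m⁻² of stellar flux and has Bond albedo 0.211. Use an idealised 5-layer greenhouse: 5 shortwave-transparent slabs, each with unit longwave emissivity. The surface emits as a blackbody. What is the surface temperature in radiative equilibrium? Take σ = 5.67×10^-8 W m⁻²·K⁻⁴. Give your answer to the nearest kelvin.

599 kelvin

OLR = S(1−α)/4 = 1217 W m⁻²; the top layer radiates at T_e = 382.8 K.
With N = 5 opaque layers, T_s = (N+1)^(1/4)·T_e = 6^(1/4)·382.8 = 599.1 K.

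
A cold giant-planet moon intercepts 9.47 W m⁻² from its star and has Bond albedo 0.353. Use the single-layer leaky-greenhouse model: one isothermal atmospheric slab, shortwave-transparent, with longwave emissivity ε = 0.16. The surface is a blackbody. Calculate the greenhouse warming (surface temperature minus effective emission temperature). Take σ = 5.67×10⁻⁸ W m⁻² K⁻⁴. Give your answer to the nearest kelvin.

Effective emission temperature (TOA balance): σT_e⁴ = S(1−α)/4 = 1.532 W m⁻² → T_e = 72.09 K.
The surface balance (absorbed SW + ε·downward IR = σT_s⁴) with T_a⁴ = T_s⁴/2 reduces to T_s = T_e·[2/(2−ε)]^¼ = 73.61 K.
T_s − T_e = 73.61 − 72.09 = 1.519 K.

2 K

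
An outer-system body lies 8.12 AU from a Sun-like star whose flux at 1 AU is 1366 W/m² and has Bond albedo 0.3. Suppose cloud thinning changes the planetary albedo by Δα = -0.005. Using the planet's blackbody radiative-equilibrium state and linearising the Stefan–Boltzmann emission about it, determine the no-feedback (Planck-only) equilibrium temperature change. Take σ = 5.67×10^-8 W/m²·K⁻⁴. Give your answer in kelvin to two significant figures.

Flux at the orbit: S = 1366/(8.12)² = 20.72 W/m².
Reference equilibrium: T_e = [S(1−α)/(4σ)]^(1/4) = 89.42 K.
ΔF = −(S/4)Δα = −(20.72/4)×(-0.005) = 0.02590 W/m².
Planck response: λ_P = 4σT_e³ = 4·5.67×10⁻⁸·(89.42)³ = 0.1622 W/m²/K.
ΔT₀ = ΔF/λ_P = 0.02590/0.1622 = 0.160 K.

0.16 kelvin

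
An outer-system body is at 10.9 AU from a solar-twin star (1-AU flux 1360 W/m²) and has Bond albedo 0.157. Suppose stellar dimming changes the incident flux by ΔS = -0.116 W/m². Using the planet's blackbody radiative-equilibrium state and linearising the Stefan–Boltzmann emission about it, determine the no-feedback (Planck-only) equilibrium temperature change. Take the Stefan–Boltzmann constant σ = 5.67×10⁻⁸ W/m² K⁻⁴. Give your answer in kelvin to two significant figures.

By the inverse-square law, S = 1360/10.9² = 11.45 W/m².
The baseline emission temperature is T_e = 80.76 K.
TOA radiative forcing: ΔF = (1−α)ΔS/4 = 0.843·(-0.116)/4 = -0.02445 W/m².
The Planck feedback parameter is 4σT_e³ = 0.1195 W/m²/K.
Hence the no-feedback warming is ΔF/(4σT_e³) = -0.205 K.

-0.20 kelvin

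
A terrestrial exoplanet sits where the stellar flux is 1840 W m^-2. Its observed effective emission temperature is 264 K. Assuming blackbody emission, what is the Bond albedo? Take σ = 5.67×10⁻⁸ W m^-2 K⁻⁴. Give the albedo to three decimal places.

0.401

Energy balance: S(1−α)/4 = σT⁴, so 1−α = 4σT⁴/S.
4σT⁴ = 4·5.67×10⁻⁸·(264)⁴ = 1102 W m^-2.
1−α = 1102/1840 = 0.5987, so α = 0.4013.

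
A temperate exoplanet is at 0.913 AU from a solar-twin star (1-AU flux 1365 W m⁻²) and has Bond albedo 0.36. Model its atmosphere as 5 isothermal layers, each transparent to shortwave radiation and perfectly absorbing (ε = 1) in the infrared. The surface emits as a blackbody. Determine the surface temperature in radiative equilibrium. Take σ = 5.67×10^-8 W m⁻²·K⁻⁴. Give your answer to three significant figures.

408 kelvin

Irradiance scales as 1/d², so S = 1365 W m⁻² × (1/0.913)² = 1638 W m⁻².
Top-of-atmosphere balance: σT_e⁴ = S(1−α)/4 = 262.0 W m⁻² → T_e = 260.7 K.
With N = 5 opaque layers, T_s = (N+1)^(1/4)·T_e = 6^(1/4)·260.7 = 408.1 K.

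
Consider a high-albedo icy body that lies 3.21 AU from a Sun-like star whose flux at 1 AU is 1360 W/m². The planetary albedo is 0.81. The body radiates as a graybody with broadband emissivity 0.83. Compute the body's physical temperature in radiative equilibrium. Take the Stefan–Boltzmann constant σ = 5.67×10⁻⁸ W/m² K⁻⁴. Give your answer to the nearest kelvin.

107 K

Irradiance scales as 1/d², so S = 1360 W/m² × (1/3.21)² = 132.0 W/m².
The planet absorbs (1−α)S over its disc πR² and re-emits over 4πR², so the mean absorbed flux is (1−0.81)·132.0/4 = 6.269 W/m².
Radiative balance εσT⁴ = 6.269 gives T = [6.269/(0.83·σ)]^(1/4) = 107.4 K.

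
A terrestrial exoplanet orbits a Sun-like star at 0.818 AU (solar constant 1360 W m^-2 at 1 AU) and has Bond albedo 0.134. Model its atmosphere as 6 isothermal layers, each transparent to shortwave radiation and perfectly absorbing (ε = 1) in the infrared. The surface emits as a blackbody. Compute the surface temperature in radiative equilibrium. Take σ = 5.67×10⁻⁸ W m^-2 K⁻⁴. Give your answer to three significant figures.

Irradiance scales as 1/d², so S = 1360 W m^-2 × (1/0.818)² = 2033 W m^-2.
Top-of-atmosphere balance: σT_e⁴ = S(1−α)/4 = 440.0 W m^-2 → T_e = 296.8 K.
With N = 6 opaque layers, T_s = (N+1)^(1/4)·T_e = 7^(1/4)·296.8 = 482.8 K.

483 K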